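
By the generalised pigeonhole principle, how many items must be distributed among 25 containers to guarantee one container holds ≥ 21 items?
n = (21 − 1)·25 + 1 = 501

By the generalised pigeonhole principle, to guarantee some box contains ≥ r objects we need more than (r − 1) · k objects total. Threshold: n = (r − 1) · k + 1. With r = 21 and k = 25: n = 20 · 25 + 1 = 500 + 1 = 501. For n = 500 = 20 · 25, we can put exactly 20 objects in every box, avoiding 21 in any single one — so 501 is tight.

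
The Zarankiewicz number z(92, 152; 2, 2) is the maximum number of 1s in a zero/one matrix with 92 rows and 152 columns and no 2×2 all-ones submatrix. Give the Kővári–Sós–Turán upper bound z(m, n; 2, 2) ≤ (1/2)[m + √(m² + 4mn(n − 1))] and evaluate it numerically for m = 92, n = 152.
z(92, 152; 2, 2) ≤ (1/2)[92 + √(92² + 4·92·152·151)] = (1/2)[92 + √8454800] = 1499.8569

Kővári–Sós–Turán: let r_1, ..., r_92 be the row sums and z = Σ r_i the total number of 1s. Each pair of columns can share at most one row with both entries 1 (else a 2×2 all-ones block appears), so Σ_i C(r_i, 2) ≤ C(152, 2) = 11476. By convexity Σ_i C(r_i, 2) ≥ 92·C(z/92, 2) = z(z − 92)/(2·92), giving z² − 92z − 92·152·151 ≤ 0 and hence z ≤ (1/2)[92 + √(8464 + 4·2111584)] = (1/2)[92 + √8454800] ≈ (1/2)(92 + 2907.7139) = 1499.8569.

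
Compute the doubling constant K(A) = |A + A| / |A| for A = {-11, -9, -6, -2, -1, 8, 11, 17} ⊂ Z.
K = |A + A| / |A| = 31/8

Enumerate A + A = {a + b : a, b ∈ A}. With |A| = 8, there are |A|^2 = 64 ordered sum pairs; collecting distinct values, A + A = {-22, -20, -18, -17, -15, -13, -12, -11, -10, -8, -7, -4, -3, -2, -1, 0, 2, 5, 6, 7, 8, 9, 10, 11, 15, 16, 19, 22, 25, 28, 34}, so |A + A| = 31. Thus K = 31/8. For comparison, the minimum possible |A + A| over all 8-element sets is 2·8 − 1 = 15 (so min K = 15/8), attained only by arithmetic progressions.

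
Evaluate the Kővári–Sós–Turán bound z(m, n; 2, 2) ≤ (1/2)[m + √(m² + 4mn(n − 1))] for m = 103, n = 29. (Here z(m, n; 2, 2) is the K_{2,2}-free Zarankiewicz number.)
z(103, 29; 2, 2) ≤ (1/2)[103 + √(103² + 4·103·29·28)] = (1/2)[103 + √345153] = 345.2486

Kővári–Sós–Turán: let r_1, ..., r_103 be the row sums and z = Σ r_i the total number of 1s. Each pair of columns can share at most one row with both entries 1 (else a 2×2 all-ones block appears), so Σ_i C(r_i, 2) ≤ C(29, 2) = 406. By convexity Σ_i C(r_i, 2) ≥ 103·C(z/103, 2) = z(z − 103)/(2·103), giving z² − 103z − 103·29·28 ≤ 0 and hence z ≤ (1/2)[103 + √(10609 + 4·83636)] = (1/2)[103 + √345153] ≈ (1/2)(103 + 587.4972) = 345.2486.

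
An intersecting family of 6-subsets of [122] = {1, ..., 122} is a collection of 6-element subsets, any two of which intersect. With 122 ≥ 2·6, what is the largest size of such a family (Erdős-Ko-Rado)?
max |F| = C(121, 5) = 198792594

The Erdős-Ko-Rado theorem states: for n ≥ 2k, an intersecting family of k-subsets of an n-element set has size at most C(n − 1, k − 1), with equality for 'star' families {A ⊆ [n] : |A| = k, i ∈ A} (fix an element i). For n = 122, k = 6: C(121, 5) = 198792594.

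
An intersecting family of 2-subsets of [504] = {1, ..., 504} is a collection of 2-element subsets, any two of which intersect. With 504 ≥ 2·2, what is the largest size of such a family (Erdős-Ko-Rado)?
max |F| = C(503, 1) = 503

Erdős-Ko-Rado (1961): when n ≥ 2k, max |F| = C(n−1, k−1). The bound is attained by the star {A : i ∈ A} for any fixed i ∈ [n]. Here C(504−1, 2−1) = C(503, 1) = 503.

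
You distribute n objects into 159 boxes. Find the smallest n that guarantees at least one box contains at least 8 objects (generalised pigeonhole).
n = (8 − 1)·159 + 1 = 1114

By the generalised pigeonhole principle, to guarantee some box contains ≥ r objects we need more than (r − 1) · k objects total. Threshold: n = (r − 1) · k + 1. With r = 8 and k = 159: n = 7 · 159 + 1 = 1113 + 1 = 1114. For n = 1113 = 7 · 159, we can put exactly 7 objects in every box, avoiding 8 in any single one — so 1114 is tight.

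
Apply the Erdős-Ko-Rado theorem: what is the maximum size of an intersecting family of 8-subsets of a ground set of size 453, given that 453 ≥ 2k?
max |F| = C(452, 7) = 729900549935040

Erdős-Ko-Rado (1961): when n ≥ 2k, max |F| = C(n−1, k−1). The bound is attained by the star {A : i ∈ A} for any fixed i ∈ [n]. Here C(453−1, 8−1) = C(452, 7) = 729900549935040.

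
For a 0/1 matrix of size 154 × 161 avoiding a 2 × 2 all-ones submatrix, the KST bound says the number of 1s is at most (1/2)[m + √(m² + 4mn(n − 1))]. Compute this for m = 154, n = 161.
z(154, 161; 2, 2) ≤ (1/2)[154 + √(154² + 4·154·161·160)] = (1/2)[154 + √15891876] = 2070.2308

Kővári–Sós–Turán: let r_1, ..., r_154 be the row sums and z = Σ r_i the total number of 1s. Each pair of columns can share at most one row with both entries 1 (else a 2×2 all-ones block appears), so Σ_i C(r_i, 2) ≤ C(161, 2) = 12880. By convexity Σ_i C(r_i, 2) ≥ 154·C(z/154, 2) = z(z − 154)/(2·154), giving z² − 154z − 154·161·160 ≤ 0 and hence z ≤ (1/2)[154 + √(23716 + 4·3967040)] = (1/2)[154 + √15891876] ≈ (1/2)(154 + 3986.4616) = 2070.2308.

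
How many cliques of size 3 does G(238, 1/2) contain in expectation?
E[# K_3] = C(238, 3) · (1/2)^C(3, 2) = 2218636 / 2^3 = 554659/2 = 277329.5

For each 3-subset S of vertices (there are C(238, 3) = 2218636 such S), let X_S = 1 if S induces a K_3 (all C(3, 2) = 3 edges present). Then P(X_S = 1) = (1/2)^3 = 1/8. By linearity of expectation, E[# K_3] = C(238, 3) · (1/2)^3 = 2218636 / 8 = 554659/2 = 277329.5.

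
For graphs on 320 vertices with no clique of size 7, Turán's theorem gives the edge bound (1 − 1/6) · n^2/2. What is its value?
Turán density bound = (5/6) · 320^2/2 = 128000/3 ≈ 42666.6667

Turán's theorem: ex(n, K_{r+1}) is achieved by the complete r-partite Turán graph T(n, r) with parts as balanced as possible, and is at most (1 − 1/r) · n^2/2. For r = 6, n = 320: the density bound is (5/6) · 102400/2 = 128000/3 ≈ 42666.6667. The integer-valued extremum is e(T(320, 6)) = 42666, which is strictly less than the density bound 128000/3 since 6 ∤ 320 (the parts of T(320, 6) cannot all be equal).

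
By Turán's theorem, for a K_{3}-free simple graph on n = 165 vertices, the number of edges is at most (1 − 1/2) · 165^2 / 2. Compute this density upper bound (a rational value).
Turán density bound = (1/2) · 165^2/2 = 27225/4 ≈ 6806.25

Turán's theorem: ex(n, K_{r+1}) is achieved by the complete r-partite Turán graph T(n, r) with parts as balanced as possible, and is at most (1 − 1/r) · n^2/2. For r = 2, n = 165: the density bound is (1/2) · 27225/2 = 27225/4 ≈ 6806.25. The integer-valued extremum is e(T(165, 2)) = 6806, which is strictly less than the density bound 27225/4 since 2 ∤ 165 (the parts of T(165, 2) cannot all be equal).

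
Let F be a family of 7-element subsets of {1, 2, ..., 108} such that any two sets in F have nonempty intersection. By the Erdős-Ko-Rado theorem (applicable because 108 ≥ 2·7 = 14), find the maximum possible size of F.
max |F| = C(107, 6) = 1807245622

The Erdős-Ko-Rado theorem states: for n ≥ 2k, an intersecting family of k-subsets of an n-element set has size at most C(n − 1, k − 1), with equality for 'star' families {A ⊆ [n] : |A| = k, i ∈ A} (fix an element i). For n = 108, k = 7: C(107, 6) = 1807245622.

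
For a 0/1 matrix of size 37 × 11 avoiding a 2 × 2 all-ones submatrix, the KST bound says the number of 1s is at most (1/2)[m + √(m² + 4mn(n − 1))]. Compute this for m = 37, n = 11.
z(37, 11; 2, 2) ≤ (1/2)[37 + √(37² + 4·37·11·10)] = (1/2)[37 + √17649] = 84.9248

Kővári–Sós–Turán: let r_1, ..., r_37 be the row sums and z = Σ r_i the total number of 1s. Each pair of columns can share at most one row with both entries 1 (else a 2×2 all-ones block appears), so Σ_i C(r_i, 2) ≤ C(11, 2) = 55. By convexity Σ_i C(r_i, 2) ≥ 37·C(z/37, 2) = z(z − 37)/(2·37), giving z² − 37z − 37·11·10 ≤ 0 and hence z ≤ (1/2)[37 + √(1369 + 4·4070)] = (1/2)[37 + √17649] ≈ (1/2)(37 + 132.8495) = 84.9248.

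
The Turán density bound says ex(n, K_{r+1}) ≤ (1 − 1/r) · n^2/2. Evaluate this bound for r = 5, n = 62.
Turán density bound = (4/5) · 62^2/2 = 7688/5 ≈ 1537.6

Turán's theorem: ex(n, K_{r+1}) is achieved by the complete r-partite Turán graph T(n, r) with parts as balanced as possible, and is at most (1 − 1/r) · n^2/2. For r = 5, n = 62: the density bound is (4/5) · 3844/2 = 7688/5 ≈ 1537.6. The integer-valued extremum is e(T(62, 5)) = 1537, which is strictly less than the density bound 7688/5 since 5 ∤ 62 (the parts of T(62, 5) cannot all be equal).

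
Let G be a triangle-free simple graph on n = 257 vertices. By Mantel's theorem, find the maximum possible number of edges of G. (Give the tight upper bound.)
ex(257, K_3) = ⌊257^2/4⌋ = 16512

Mantel (1907): a triangle-free graph on n vertices has at most ⌊n^2/4⌋ edges, with equality for the complete bipartite graph K_{⌊n/2⌋, ⌈n/2⌉}. For n = 257: ⌊257^2/4⌋ = ⌊66049/4⌋ = 16512. The extremal graph is K_{128, 129}, which has 128·129 = 16512 edges.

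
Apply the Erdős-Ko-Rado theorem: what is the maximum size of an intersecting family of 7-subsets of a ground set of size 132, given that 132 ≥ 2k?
max |F| = C(131, 6) = 6249655776

Erdős-Ko-Rado (1961): when n ≥ 2k, max |F| = C(n−1, k−1). The bound is attained by the star {A : i ∈ A} for any fixed i ∈ [n]. Here C(132−1, 7−1) = C(131, 6) = 6249655776.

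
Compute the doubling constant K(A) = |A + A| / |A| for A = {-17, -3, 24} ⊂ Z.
K = |A + A| / |A| = 6/3 = 2

Enumerate A + A = {a + b : a, b ∈ A}. With |A| = 3, there are |A|^2 = 9 ordered sum pairs; collecting distinct values, A + A = {-34, -20, -6, 7, 21, 48}, so |A + A| = 6. Thus K = 6/3 = 2. For comparison, the minimum possible |A + A| over all 3-element sets is 2·3 − 1 = 5 (so min K = 5/3), attained only by arithmetic progressions.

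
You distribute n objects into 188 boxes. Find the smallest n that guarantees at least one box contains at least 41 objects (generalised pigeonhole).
n = (41 − 1)·188 + 1 = 7521

By the generalised pigeonhole principle, to guarantee some box contains ≥ r objects we need more than (r − 1) · k objects total. Threshold: n = (r − 1) · k + 1. With r = 41 and k = 188: n = 40 · 188 + 1 = 7520 + 1 = 7521. For n = 7520 = 40 · 188, we can put exactly 40 objects in every box, avoiding 41 in any single one — so 7521 is tight.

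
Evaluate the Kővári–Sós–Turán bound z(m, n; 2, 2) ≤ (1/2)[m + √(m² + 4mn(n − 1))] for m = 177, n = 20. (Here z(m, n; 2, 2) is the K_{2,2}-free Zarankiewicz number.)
z(177, 20; 2, 2) ≤ (1/2)[177 + √(177² + 4·177·20·19)] = (1/2)[177 + √300369] = 362.5297

Kővári–Sós–Turán: let r_1, ..., r_177 be the row sums and z = Σ r_i the total number of 1s. Each pair of columns can share at most one row with both entries 1 (else a 2×2 all-ones block appears), so Σ_i C(r_i, 2) ≤ C(20, 2) = 190. By convexity Σ_i C(r_i, 2) ≥ 177·C(z/177, 2) = z(z − 177)/(2·177), giving z² − 177z − 177·20·19 ≤ 0 and hence z ≤ (1/2)[177 + √(31329 + 4·67260)] = (1/2)[177 + √300369] ≈ (1/2)(177 + 548.0593) = 362.5297.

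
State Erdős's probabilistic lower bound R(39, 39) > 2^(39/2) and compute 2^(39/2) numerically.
2^(39/2) = 741455.2002; so R(39, 39) > 741455.2002

Colour each edge of K_n uniformly at random with red/blue. The expected number of monochromatic K_39 is C(n, 39) · 2 · 2^(−C(39,2)). If C(n, 39) · 2^(1 − C(39,2)) < 1, then with positive probability no monochromatic K_39 exists, so R(39, 39) > n. The standard estimate C(n, 39) ≤ n^39/39! shows this inequality holds whenever n ≤ 2^(39/2) (since 39! · 2^(C(39,2) − 1) > 2^(39^2/2) ≥ n^39). Hence R(39, 39) > 2^(39/2) = 741455.2002.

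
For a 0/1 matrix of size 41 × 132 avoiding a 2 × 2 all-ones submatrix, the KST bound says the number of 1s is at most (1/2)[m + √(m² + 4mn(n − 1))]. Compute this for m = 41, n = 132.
z(41, 132; 2, 2) ≤ (1/2)[41 + √(41² + 4·41·132·131)] = (1/2)[41 + √2837569] = 862.7543

Kővári–Sós–Turán: let r_1, ..., r_41 be the row sums and z = Σ r_i the total number of 1s. Each pair of columns can share at most one row with both entries 1 (else a 2×2 all-ones block appears), so Σ_i C(r_i, 2) ≤ C(132, 2) = 8646. By convexity Σ_i C(r_i, 2) ≥ 41·C(z/41, 2) = z(z − 41)/(2·41), giving z² − 41z − 41·132·131 ≤ 0 and hence z ≤ (1/2)[41 + √(1681 + 4·708972)] = (1/2)[41 + √2837569] ≈ (1/2)(41 + 1684.5085) = 862.7543.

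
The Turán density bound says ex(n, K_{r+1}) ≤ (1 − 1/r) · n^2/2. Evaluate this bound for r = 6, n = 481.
Turán density bound = (5/6) · 481^2/2 = 1156805/12 ≈ 96400.4167

Turán's theorem: ex(n, K_{r+1}) is achieved by the complete r-partite Turán graph T(n, r) with parts as balanced as possible, and is at most (1 − 1/r) · n^2/2. For r = 6, n = 481: the density bound is (5/6) · 231361/2 = 1156805/12 ≈ 96400.4167. The integer-valued extremum is e(T(481, 6)) = 96400, which is strictly less than the density bound 1156805/12 since 6 ∤ 481 (the parts of T(481, 6) cannot all be equal).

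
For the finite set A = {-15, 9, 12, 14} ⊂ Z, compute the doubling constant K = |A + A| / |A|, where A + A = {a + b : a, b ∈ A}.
K = |A + A| / |A| = 10/4 = 5/2

Enumerate A + A = {a + b : a, b ∈ A}. With |A| = 4, there are |A|^2 = 16 ordered sum pairs; collecting distinct values, A + A = {-30, -6, -3, -1, 18, 21, 23, 24, 26, 28}, so |A + A| = 10. Thus K = 10/4 = 5/2. For comparison, the minimum possible |A + A| over all 4-element sets is 2·4 − 1 = 7 (so min K = 7/4), attained only by arithmetic progressions.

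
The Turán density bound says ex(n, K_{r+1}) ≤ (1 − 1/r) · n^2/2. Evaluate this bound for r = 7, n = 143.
Turán density bound = (6/7) · 143^2/2 = 61347/7 ≈ 8763.8571

Turán's theorem: ex(n, K_{r+1}) is achieved by the complete r-partite Turán graph T(n, r) with parts as balanced as possible, and is at most (1 − 1/r) · n^2/2. For r = 7, n = 143: the density bound is (6/7) · 20449/2 = 61347/7 ≈ 8763.8571. The integer-valued extremum is e(T(143, 7)) = 8763, which is strictly less than the density bound 61347/7 since 7 ∤ 143 (the parts of T(143, 7) cannot all be equal).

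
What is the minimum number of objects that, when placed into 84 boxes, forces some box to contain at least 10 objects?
n = (10 − 1)·84 + 1 = 757

By the generalised pigeonhole principle, to guarantee some box contains ≥ r objects we need more than (r − 1) · k objects total. Threshold: n = (r − 1) · k + 1. With r = 10 and k = 84: n = 9 · 84 + 1 = 756 + 1 = 757. For n = 756 = 9 · 84, we can put exactly 9 objects in every box, avoiding 10 in any single one — so 757 is tight.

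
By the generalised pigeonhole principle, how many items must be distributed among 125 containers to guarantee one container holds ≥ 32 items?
n = (32 − 1)·125 + 1 = 3876

By the generalised pigeonhole principle, to guarantee some box contains ≥ r objects we need more than (r − 1) · k objects total. Threshold: n = (r − 1) · k + 1. With r = 32 and k = 125: n = 31 · 125 + 1 = 3875 + 1 = 3876. For n = 3875 = 31 · 125, we can put exactly 31 objects in every box, avoiding 32 in any single one — so 3876 is tight.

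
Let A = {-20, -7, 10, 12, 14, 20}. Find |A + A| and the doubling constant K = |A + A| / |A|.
K = |A + A| / |A| = 20/6 = 10/3

Enumerate A + A = {a + b : a, b ∈ A}. With |A| = 6, there are |A|^2 = 36 ordered sum pairs; collecting distinct values, A + A = {-40, -27, -14, -10, -8, -6, 0, 3, 5, 7, 13, 20, 22, 24, 26, 28, 30, 32, 34, 40}, so |A + A| = 20. Thus K = 20/6 = 10/3. For comparison, the minimum possible |A + A| over all 6-element sets is 2·6 − 1 = 11 (so min K = 11/6), attained only by arithmetic progressions.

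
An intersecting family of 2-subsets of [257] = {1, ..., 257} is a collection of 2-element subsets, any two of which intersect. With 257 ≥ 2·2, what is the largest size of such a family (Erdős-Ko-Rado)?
max |F| = C(256, 1) = 256

The Erdős-Ko-Rado theorem states: for n ≥ 2k, an intersecting family of k-subsets of an n-element set has size at most C(n − 1, k − 1), with equality for 'star' families {A ⊆ [n] : |A| = k, i ∈ A} (fix an element i). For n = 257, k = 2: C(256, 1) = 256.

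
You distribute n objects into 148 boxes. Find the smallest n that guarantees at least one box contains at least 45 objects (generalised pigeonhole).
n = (45 − 1)·148 + 1 = 6513

By the generalised pigeonhole principle, to guarantee some box contains ≥ r objects we need more than (r − 1) · k objects total. Threshold: n = (r − 1) · k + 1. With r = 45 and k = 148: n = 44 · 148 + 1 = 6512 + 1 = 6513. For n = 6512 = 44 · 148, we can put exactly 44 objects in every box, avoiding 45 in any single one — so 6513 is tight.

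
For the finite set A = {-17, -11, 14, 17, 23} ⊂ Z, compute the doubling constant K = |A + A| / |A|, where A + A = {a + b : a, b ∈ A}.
K = |A + A| / |A| = 14/5

Enumerate A + A = {a + b : a, b ∈ A}. With |A| = 5, there are |A|^2 = 25 ordered sum pairs; collecting distinct values, A + A = {-34, -28, -22, -3, 0, 3, 6, 12, 28, 31, 34, 37, 40, 46}, so |A + A| = 14. Thus K = 14/5. For comparison, the minimum possible |A + A| over all 5-element sets is 2·5 − 1 = 9 (so min K = 9/5), attained only by arithmetic progressions.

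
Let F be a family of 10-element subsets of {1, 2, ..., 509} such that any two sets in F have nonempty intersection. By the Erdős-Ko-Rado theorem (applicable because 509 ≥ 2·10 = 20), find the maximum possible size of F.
max |F| = C(508, 9) = 5781765888864894500

Erdős-Ko-Rado (1961): when n ≥ 2k, max |F| = C(n−1, k−1). The bound is attained by the star {A : i ∈ A} for any fixed i ∈ [n]. Here C(509−1, 10−1) = C(508, 9) = 5781765888864894500.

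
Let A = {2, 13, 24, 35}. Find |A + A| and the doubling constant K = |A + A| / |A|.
K = |A + A| / |A| = 7/4

Enumerate A + A = {a + b : a, b ∈ A}. With |A| = 4, there are |A|^2 = 16 ordered sum pairs; collecting distinct values, A + A = {4, 15, 26, 37, 48, 59, 70}, so |A + A| = 7. Thus K = 7/4. Here |A + A| = 2|A| − 1 = 7, the minimum possible — so K = 7/4 is minimal, which holds iff A is an arithmetic progression.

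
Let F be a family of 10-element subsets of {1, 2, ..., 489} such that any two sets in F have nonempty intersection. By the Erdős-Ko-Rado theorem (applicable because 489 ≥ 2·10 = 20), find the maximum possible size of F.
max |F| = C(488, 9) = 4015962072422483040

The Erdős-Ko-Rado theorem states: for n ≥ 2k, an intersecting family of k-subsets of an n-element set has size at most C(n − 1, k − 1), with equality for 'star' families {A ⊆ [n] : |A| = k, i ∈ A} (fix an element i). For n = 489, k = 10: C(488, 9) = 4015962072422483040.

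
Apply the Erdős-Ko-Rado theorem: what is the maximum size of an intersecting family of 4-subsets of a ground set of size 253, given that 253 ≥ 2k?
max |F| = C(252, 3) = 2635500

The Erdős-Ko-Rado theorem states: for n ≥ 2k, an intersecting family of k-subsets of an n-element set has size at most C(n − 1, k − 1), with equality for 'star' families {A ⊆ [n] : |A| = k, i ∈ A} (fix an element i). For n = 253, k = 4: C(252, 3) = 2635500.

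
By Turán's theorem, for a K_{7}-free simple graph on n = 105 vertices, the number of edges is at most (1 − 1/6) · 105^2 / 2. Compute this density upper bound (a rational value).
Turán density bound = (5/6) · 105^2/2 = 18375/4 ≈ 4593.75

Turán's theorem: ex(n, K_{r+1}) is achieved by the complete r-partite Turán graph T(n, r) with parts as balanced as possible, and is at most (1 − 1/r) · n^2/2. For r = 6, n = 105: the density bound is (5/6) · 11025/2 = 18375/4 ≈ 4593.75. The integer-valued extremum is e(T(105, 6)) = 4593, which is strictly less than the density bound 18375/4 since 6 ∤ 105 (the parts of T(105, 6) cannot all be equal).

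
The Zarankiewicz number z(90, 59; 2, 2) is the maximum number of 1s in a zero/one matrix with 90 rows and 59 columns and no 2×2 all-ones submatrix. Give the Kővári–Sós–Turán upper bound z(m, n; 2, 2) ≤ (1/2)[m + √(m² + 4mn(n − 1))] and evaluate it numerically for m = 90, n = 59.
z(90, 59; 2, 2) ≤ (1/2)[90 + √(90² + 4·90·59·58)] = (1/2)[90 + √1240020] = 601.7809

Kővári–Sós–Turán: let r_1, ..., r_90 be the row sums and z = Σ r_i the total number of 1s. Each pair of columns can share at most one row with both entries 1 (else a 2×2 all-ones block appears), so Σ_i C(r_i, 2) ≤ C(59, 2) = 1711. By convexity Σ_i C(r_i, 2) ≥ 90·C(z/90, 2) = z(z − 90)/(2·90), giving z² − 90z − 90·59·58 ≤ 0 and hence z ≤ (1/2)[90 + √(8100 + 4·307980)] = (1/2)[90 + √1240020] ≈ (1/2)(90 + 1113.5619) = 601.7809.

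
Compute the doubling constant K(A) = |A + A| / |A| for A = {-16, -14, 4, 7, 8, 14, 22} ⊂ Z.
K = |A + A| / |A| = 27/7

Enumerate A + A = {a + b : a, b ∈ A}. With |A| = 7, there are |A|^2 = 49 ordered sum pairs; collecting distinct values, A + A = {-32, -30, -28, -12, -10, -9, -8, -7, -6, -2, 0, 6, 8, 11, 12, 14, 15, 16, 18, 21, 22, 26, 28, 29, 30, 36, 44}, so |A + A| = 27. Thus K = 27/7. For comparison, the minimum possible |A + A| over all 7-element sets is 2·7 − 1 = 13 (so min K = 13/7), attained only by arithmetic progressions.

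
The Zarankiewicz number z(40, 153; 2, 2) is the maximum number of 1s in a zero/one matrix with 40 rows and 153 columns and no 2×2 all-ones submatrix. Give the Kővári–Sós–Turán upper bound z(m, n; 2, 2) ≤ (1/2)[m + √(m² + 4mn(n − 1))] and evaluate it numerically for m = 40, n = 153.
z(40, 153; 2, 2) ≤ (1/2)[40 + √(40² + 4·40·153·152)] = (1/2)[40 + √3722560] = 984.6968

Kővári–Sós–Turán: let r_1, ..., r_40 be the row sums and z = Σ r_i the total number of 1s. Each pair of columns can share at most one row with both entries 1 (else a 2×2 all-ones block appears), so Σ_i C(r_i, 2) ≤ C(153, 2) = 11628. By convexity Σ_i C(r_i, 2) ≥ 40·C(z/40, 2) = z(z − 40)/(2·40), giving z² − 40z − 40·153·152 ≤ 0 and hence z ≤ (1/2)[40 + √(1600 + 4·930240)] = (1/2)[40 + √3722560] ≈ (1/2)(40 + 1929.3937) = 984.6968.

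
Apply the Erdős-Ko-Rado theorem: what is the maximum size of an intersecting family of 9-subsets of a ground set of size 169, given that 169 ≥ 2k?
max |F| = C(168, 8) = 13288305520413

The Erdős-Ko-Rado theorem states: for n ≥ 2k, an intersecting family of k-subsets of an n-element set has size at most C(n − 1, k − 1), with equality for 'star' families {A ⊆ [n] : |A| = k, i ∈ A} (fix an element i). For n = 169, k = 9: C(168, 8) = 13288305520413.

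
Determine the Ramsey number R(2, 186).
R(2, 186) = 186

R(2, k) = k for all k ≥ 2: in a 2-colouring of K_k, either some edge is red (a red K_2) or all edges are blue (a blue K_k). And K_{185} coloured all-blue has no blue K_186, so R(2, 186) > 185. Hence R(2, 186) = 186.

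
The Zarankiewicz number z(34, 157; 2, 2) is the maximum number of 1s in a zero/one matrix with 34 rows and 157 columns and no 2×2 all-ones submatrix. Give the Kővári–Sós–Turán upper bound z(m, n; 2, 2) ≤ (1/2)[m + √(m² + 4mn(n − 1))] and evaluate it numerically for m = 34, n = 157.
z(34, 157; 2, 2) ≤ (1/2)[34 + √(34² + 4·34·157·156)] = (1/2)[34 + √3332068] = 929.6976

Kővári–Sós–Turán: let r_1, ..., r_34 be the row sums and z = Σ r_i the total number of 1s. Each pair of columns can share at most one row with both entries 1 (else a 2×2 all-ones block appears), so Σ_i C(r_i, 2) ≤ C(157, 2) = 12246. By convexity Σ_i C(r_i, 2) ≥ 34·C(z/34, 2) = z(z − 34)/(2·34), giving z² − 34z − 34·157·156 ≤ 0 and hence z ≤ (1/2)[34 + √(1156 + 4·832728)] = (1/2)[34 + √3332068] ≈ (1/2)(34 + 1825.3953) = 929.6976.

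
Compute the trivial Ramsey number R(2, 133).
R(2, 133) = 133

R(2, k) = k for all k ≥ 2: in a 2-colouring of K_k, either some edge is red (a red K_2) or all edges are blue (a blue K_k). And K_{132} coloured all-blue has no blue K_133, so R(2, 133) > 132. Hence R(2, 133) = 133.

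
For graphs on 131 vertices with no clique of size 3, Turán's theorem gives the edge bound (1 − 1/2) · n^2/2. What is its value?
Turán density bound = (1/2) · 131^2/2 = 17161/4 ≈ 4290.25

Turán's theorem: ex(n, K_{r+1}) is achieved by the complete r-partite Turán graph T(n, r) with parts as balanced as possible, and is at most (1 − 1/r) · n^2/2. For r = 2, n = 131: the density bound is (1/2) · 17161/2 = 17161/4 ≈ 4290.25. The integer-valued extremum is e(T(131, 2)) = 4290, which is strictly less than the density bound 17161/4 since 2 ∤ 131 (the parts of T(131, 2) cannot all be equal).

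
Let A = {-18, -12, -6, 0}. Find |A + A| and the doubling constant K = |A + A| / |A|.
K = |A + A| / |A| = 7/4

Enumerate A + A = {a + b : a, b ∈ A}. With |A| = 4, there are |A|^2 = 16 ordered sum pairs; collecting distinct values, A + A = {-36, -30, -24, -18, -12, -6, 0}, so |A + A| = 7. Thus K = 7/4. Here |A + A| = 2|A| − 1 = 7, the minimum possible — so K = 7/4 is minimal, which holds iff A is an arithmetic progression.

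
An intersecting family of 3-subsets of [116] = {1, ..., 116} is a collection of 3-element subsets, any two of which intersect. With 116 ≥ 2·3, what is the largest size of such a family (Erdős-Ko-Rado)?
max |F| = C(115, 2) = 6555

Erdős-Ko-Rado (1961): when n ≥ 2k, max |F| = C(n−1, k−1). The bound is attained by the star {A : i ∈ A} for any fixed i ∈ [n]. Here C(116−1, 3−1) = C(115, 2) = 6555.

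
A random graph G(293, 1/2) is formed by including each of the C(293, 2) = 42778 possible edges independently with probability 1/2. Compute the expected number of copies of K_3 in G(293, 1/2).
E[# K_3] = C(293, 3) · (1/2)^C(3, 2) = 4149466 / 2^3 = 2074733/4 = 518683.25

For each 3-subset S of vertices (there are C(293, 3) = 4149466 such S), let X_S = 1 if S induces a K_3 (all C(3, 2) = 3 edges present). Then P(X_S = 1) = (1/2)^3 = 1/8. By linearity of expectation, E[# K_3] = C(293, 3) · (1/2)^3 = 4149466 / 8 = 2074733/4 = 518683.25.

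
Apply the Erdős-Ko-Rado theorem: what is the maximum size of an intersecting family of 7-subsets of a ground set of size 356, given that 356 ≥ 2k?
max |F| = C(355, 6) = 2664352290600

The Erdős-Ko-Rado theorem states: for n ≥ 2k, an intersecting family of k-subsets of an n-element set has size at most C(n − 1, k − 1), with equality for 'star' families {A ⊆ [n] : |A| = k, i ∈ A} (fix an element i). For n = 356, k = 7: C(355, 6) = 2664352290600.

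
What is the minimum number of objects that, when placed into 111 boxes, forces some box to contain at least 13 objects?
n = (13 − 1)·111 + 1 = 1333

By the generalised pigeonhole principle, to guarantee some box contains ≥ r objects we need more than (r − 1) · k objects total. Threshold: n = (r − 1) · k + 1. With r = 13 and k = 111: n = 12 · 111 + 1 = 1332 + 1 = 1333. For n = 1332 = 12 · 111, we can put exactly 12 objects in every box, avoiding 13 in any single one — so 1333 is tight.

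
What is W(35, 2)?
W(35, 2) = 35 + 1 = 36

A 2-term AP is any pair of integers, so a monochromatic 2-AP exists iff some colour is used at least twice. With 35 colours, the colouring i ↦ i on {1, ..., 35} uses each colour once, avoiding any monochromatic pair, so W(35, 2) > 35. For {1, ..., 36}, pigeonhole forces two integers of the same colour, which form a monochromatic 2-AP. Hence W(35, 2) = 36.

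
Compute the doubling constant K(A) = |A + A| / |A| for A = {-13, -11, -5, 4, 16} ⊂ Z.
K = |A + A| / |A| = 15/5 = 3

Enumerate A + A = {a + b : a, b ∈ A}. With |A| = 5, there are |A|^2 = 25 ordered sum pairs; collecting distinct values, A + A = {-26, -24, -22, -18, -16, -10, -9, -7, -1, 3, 5, 8, 11, 20, 32}, so |A + A| = 15. Thus K = 15/5 = 3. For comparison, the minimum possible |A + A| over all 5-element sets is 2·5 − 1 = 9 (so min K = 9/5), attained only by arithmetic progressions.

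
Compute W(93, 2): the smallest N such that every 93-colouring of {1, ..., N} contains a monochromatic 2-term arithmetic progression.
W(93, 2) = 93 + 1 = 94

A 2-term AP is any pair of integers, so a monochromatic 2-AP exists iff some colour is used at least twice. With 93 colours, the colouring i ↦ i on {1, ..., 93} uses each colour once, avoiding any monochromatic pair, so W(93, 2) > 93. For {1, ..., 94}, pigeonhole forces two integers of the same colour, which form a monochromatic 2-AP. Hence W(93, 2) = 94.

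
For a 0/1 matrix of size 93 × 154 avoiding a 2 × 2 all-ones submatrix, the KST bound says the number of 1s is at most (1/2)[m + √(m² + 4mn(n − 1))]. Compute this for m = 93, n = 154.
z(93, 154; 2, 2) ≤ (1/2)[93 + √(93² + 4·93·154·153)] = (1/2)[93 + √8773713] = 1527.5227

Kővári–Sós–Turán: let r_1, ..., r_93 be the row sums and z = Σ r_i the total number of 1s. Each pair of columns can share at most one row with both entries 1 (else a 2×2 all-ones block appears), so Σ_i C(r_i, 2) ≤ C(154, 2) = 11781. By convexity Σ_i C(r_i, 2) ≥ 93·C(z/93, 2) = z(z − 93)/(2·93), giving z² − 93z − 93·154·153 ≤ 0 and hence z ≤ (1/2)[93 + √(8649 + 4·2191266)] = (1/2)[93 + √8773713] ≈ (1/2)(93 + 2962.0454) = 1527.5227.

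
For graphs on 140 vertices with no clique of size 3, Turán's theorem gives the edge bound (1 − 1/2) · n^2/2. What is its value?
Turán density bound = (1/2) · 140^2/2 = 4900

Turán's theorem: ex(n, K_{r+1}) is achieved by the complete r-partite Turán graph T(n, r) with parts as balanced as possible, and is at most (1 − 1/r) · n^2/2. For r = 2, n = 140: the density bound is (1/2) · 19600/2 = 4900. Since 2 ∣ 140, the Turán graph T(140, 2) has parts of equal size 70, and its edge count e(T(140, 2)) = 4900 attains the density bound exactly.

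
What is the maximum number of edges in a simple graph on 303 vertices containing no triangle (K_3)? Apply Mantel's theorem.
ex(303, K_3) = ⌊303^2/4⌋ = 22952

Mantel (1907): a triangle-free graph on n vertices has at most ⌊n^2/4⌋ edges, with equality for the complete bipartite graph K_{⌊n/2⌋, ⌈n/2⌉}. For n = 303: ⌊303^2/4⌋ = ⌊91809/4⌋ = 22952. The extremal graph is K_{151, 152}, which has 151·152 = 22952 edges.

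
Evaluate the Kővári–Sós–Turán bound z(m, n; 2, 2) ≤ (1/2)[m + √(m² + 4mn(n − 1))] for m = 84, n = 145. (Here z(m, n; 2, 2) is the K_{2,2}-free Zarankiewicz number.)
z(84, 145; 2, 2) ≤ (1/2)[84 + √(84² + 4·84·145·144)] = (1/2)[84 + √7022736] = 1367.0223

Kővári–Sós–Turán: let r_1, ..., r_84 be the row sums and z = Σ r_i the total number of 1s. Each pair of columns can share at most one row with both entries 1 (else a 2×2 all-ones block appears), so Σ_i C(r_i, 2) ≤ C(145, 2) = 10440. By convexity Σ_i C(r_i, 2) ≥ 84·C(z/84, 2) = z(z − 84)/(2·84), giving z² − 84z − 84·145·144 ≤ 0 and hence z ≤ (1/2)[84 + √(7056 + 4·1753920)] = (1/2)[84 + √7022736] ≈ (1/2)(84 + 2650.0445) = 1367.0223.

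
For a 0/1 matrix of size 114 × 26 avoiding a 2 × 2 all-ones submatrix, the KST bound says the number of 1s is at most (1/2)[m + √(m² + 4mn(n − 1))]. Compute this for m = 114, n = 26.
z(114, 26; 2, 2) ≤ (1/2)[114 + √(114² + 4·114·26·25)] = (1/2)[114 + √309396] = 335.1169

Kővári–Sós–Turán: let r_1, ..., r_114 be the row sums and z = Σ r_i the total number of 1s. Each pair of columns can share at most one row with both entries 1 (else a 2×2 all-ones block appears), so Σ_i C(r_i, 2) ≤ C(26, 2) = 325. By convexity Σ_i C(r_i, 2) ≥ 114·C(z/114, 2) = z(z − 114)/(2·114), giving z² − 114z − 114·26·25 ≤ 0 and hence z ≤ (1/2)[114 + √(12996 + 4·74100)] = (1/2)[114 + √309396] ≈ (1/2)(114 + 556.2338) = 335.1169.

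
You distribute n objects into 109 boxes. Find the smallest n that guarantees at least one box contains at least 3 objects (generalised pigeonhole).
n = (3 − 1)·109 + 1 = 219

By the generalised pigeonhole principle, to guarantee some box contains ≥ r objects we need more than (r − 1) · k objects total. Threshold: n = (r − 1) · k + 1. With r = 3 and k = 109: n = 2 · 109 + 1 = 218 + 1 = 219. For n = 218 = 2 · 109, we can put exactly 2 objects in every box, avoiding 3 in any single one — so 219 is tight.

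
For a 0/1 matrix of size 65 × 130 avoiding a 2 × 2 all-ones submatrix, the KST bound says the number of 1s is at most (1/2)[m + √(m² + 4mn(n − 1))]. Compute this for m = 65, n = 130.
z(65, 130; 2, 2) ≤ (1/2)[65 + √(65² + 4·65·130·129)] = (1/2)[65 + √4364425] = 1077.0603

Kővári–Sós–Turán: let r_1, ..., r_65 be the row sums and z = Σ r_i the total number of 1s. Each pair of columns can share at most one row with both entries 1 (else a 2×2 all-ones block appears), so Σ_i C(r_i, 2) ≤ C(130, 2) = 8385. By convexity Σ_i C(r_i, 2) ≥ 65·C(z/65, 2) = z(z − 65)/(2·65), giving z² − 65z − 65·130·129 ≤ 0 and hence z ≤ (1/2)[65 + √(4225 + 4·1090050)] = (1/2)[65 + √4364425] ≈ (1/2)(65 + 2089.1206) = 1077.0603.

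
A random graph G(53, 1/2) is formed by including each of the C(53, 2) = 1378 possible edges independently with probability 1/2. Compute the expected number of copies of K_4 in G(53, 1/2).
E[# K_4] = C(53, 4) · (1/2)^C(4, 2) = 292825 / 2^6 = 4575.390625

For each 4-subset S of vertices (there are C(53, 4) = 292825 such S), let X_S = 1 if S induces a K_4 (all C(4, 2) = 6 edges present). Then P(X_S = 1) = (1/2)^6 = 1/64. By linearity of expectation, E[# K_4] = C(53, 4) · (1/2)^6 = 292825 / 64 = 4575.390625.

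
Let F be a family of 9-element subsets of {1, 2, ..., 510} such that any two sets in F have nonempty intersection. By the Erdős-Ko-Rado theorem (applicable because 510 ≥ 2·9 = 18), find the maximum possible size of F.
max |F| = C(509, 8) = 105733610925708909

The Erdős-Ko-Rado theorem states: for n ≥ 2k, an intersecting family of k-subsets of an n-element set has size at most C(n − 1, k − 1), with equality for 'star' families {A ⊆ [n] : |A| = k, i ∈ A} (fix an element i). For n = 510, k = 9: C(509, 8) = 105733610925708909.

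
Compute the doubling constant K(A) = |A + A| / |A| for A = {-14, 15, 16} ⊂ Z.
K = |A + A| / |A| = 6/3 = 2

Enumerate A + A = {a + b : a, b ∈ A}. With |A| = 3, there are |A|^2 = 9 ordered sum pairs; collecting distinct values, A + A = {-28, 1, 2, 30, 31, 32}, so |A + A| = 6. Thus K = 6/3 = 2. For comparison, the minimum possible |A + A| over all 3-element sets is 2·3 − 1 = 5 (so min K = 5/3), attained only by arithmetic progressions.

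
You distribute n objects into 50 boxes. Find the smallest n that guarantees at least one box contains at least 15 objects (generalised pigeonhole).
n = (15 − 1)·50 + 1 = 701

By the generalised pigeonhole principle, to guarantee some box contains ≥ r objects we need more than (r − 1) · k objects total. Threshold: n = (r − 1) · k + 1. With r = 15 and k = 50: n = 14 · 50 + 1 = 700 + 1 = 701. For n = 700 = 14 · 50, we can put exactly 14 objects in every box, avoiding 15 in any single one — so 701 is tight.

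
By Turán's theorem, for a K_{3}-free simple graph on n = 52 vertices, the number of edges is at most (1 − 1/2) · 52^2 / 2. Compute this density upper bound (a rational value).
Turán density bound = (1/2) · 52^2/2 = 676

Turán's theorem: ex(n, K_{r+1}) is achieved by the complete r-partite Turán graph T(n, r) with parts as balanced as possible, and is at most (1 − 1/r) · n^2/2. For r = 2, n = 52: the density bound is (1/2) · 2704/2 = 676. Since 2 ∣ 52, the Turán graph T(52, 2) has parts of equal size 26, and its edge count e(T(52, 2)) = 676 attains the density bound exactly.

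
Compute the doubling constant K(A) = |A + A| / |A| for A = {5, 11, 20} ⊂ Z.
K = |A + A| / |A| = 6/3 = 2

Enumerate A + A = {a + b : a, b ∈ A}. With |A| = 3, there are |A|^2 = 9 ordered sum pairs; collecting distinct values, A + A = {10, 16, 22, 25, 31, 40}, so |A + A| = 6. Thus K = 6/3 = 2. For comparison, the minimum possible |A + A| over all 3-element sets is 2·3 − 1 = 5 (so min K = 5/3), attained only by arithmetic progressions.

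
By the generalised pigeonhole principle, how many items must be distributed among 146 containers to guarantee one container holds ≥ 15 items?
n = (15 − 1)·146 + 1 = 2045

By the generalised pigeonhole principle, to guarantee some box contains ≥ r objects we need more than (r − 1) · k objects total. Threshold: n = (r − 1) · k + 1. With r = 15 and k = 146: n = 14 · 146 + 1 = 2044 + 1 = 2045. For n = 2044 = 14 · 146, we can put exactly 14 objects in every box, avoiding 15 in any single one — so 2045 is tight.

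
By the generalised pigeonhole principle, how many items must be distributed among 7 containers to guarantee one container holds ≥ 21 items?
n = (21 − 1)·7 + 1 = 141

By the generalised pigeonhole principle, to guarantee some box contains ≥ r objects we need more than (r − 1) · k objects total. Threshold: n = (r − 1) · k + 1. With r = 21 and k = 7: n = 20 · 7 + 1 = 140 + 1 = 141. For n = 140 = 20 · 7, we can put exactly 20 objects in every box, avoiding 21 in any single one — so 141 is tight.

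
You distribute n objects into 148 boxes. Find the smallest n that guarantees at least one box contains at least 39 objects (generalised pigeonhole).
n = (39 − 1)·148 + 1 = 5625

By the generalised pigeonhole principle, to guarantee some box contains ≥ r objects we need more than (r − 1) · k objects total. Threshold: n = (r − 1) · k + 1. With r = 39 and k = 148: n = 38 · 148 + 1 = 5624 + 1 = 5625. For n = 5624 = 38 · 148, we can put exactly 38 objects in every box, avoiding 39 in any single one — so 5625 is tight.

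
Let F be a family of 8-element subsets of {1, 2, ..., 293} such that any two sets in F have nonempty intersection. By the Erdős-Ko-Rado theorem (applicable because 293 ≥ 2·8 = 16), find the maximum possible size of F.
max |F| = C(292, 7) = 33402699172128

Erdős-Ko-Rado (1961): when n ≥ 2k, max |F| = C(n−1, k−1). The bound is attained by the star {A : i ∈ A} for any fixed i ∈ [n]. Here C(293−1, 8−1) = C(292, 7) = 33402699172128.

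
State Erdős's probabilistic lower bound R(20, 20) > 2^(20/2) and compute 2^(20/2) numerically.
2^(20/2) = 1024; so R(20, 20) > 1024

Colour each edge of K_n uniformly at random with red/blue. The expected number of monochromatic K_20 is C(n, 20) · 2 · 2^(−C(20,2)). If C(n, 20) · 2^(1 − C(20,2)) < 1, then with positive probability no monochromatic K_20 exists, so R(20, 20) > n. The standard estimate C(n, 20) ≤ n^20/20! shows this inequality holds whenever n ≤ 2^(20/2) (since 20! · 2^(C(20,2) − 1) > 2^(20^2/2) ≥ n^20). Hence R(20, 20) > 2^(20/2) = 1024.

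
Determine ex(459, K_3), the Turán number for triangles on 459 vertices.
ex(459, K_3) = ⌊459^2/4⌋ = 52670

Mantel (1907): a triangle-free graph on n vertices has at most ⌊n^2/4⌋ edges, with equality for the complete bipartite graph K_{⌊n/2⌋, ⌈n/2⌉}. For n = 459: ⌊459^2/4⌋ = ⌊210681/4⌋ = 52670. The extremal graph is K_{229, 230}, which has 229·230 = 52670 edges.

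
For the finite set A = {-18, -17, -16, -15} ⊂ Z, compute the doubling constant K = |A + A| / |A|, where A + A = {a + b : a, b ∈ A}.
K = |A + A| / |A| = 7/4

Enumerate A + A = {a + b : a, b ∈ A}. With |A| = 4, there are |A|^2 = 16 ordered sum pairs; collecting distinct values, A + A = {-36, -35, -34, -33, -32, -31, -30}, so |A + A| = 7. Thus K = 7/4. Here |A + A| = 2|A| − 1 = 7, the minimum possible — so K = 7/4 is minimal, which holds iff A is an arithmetic progression.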